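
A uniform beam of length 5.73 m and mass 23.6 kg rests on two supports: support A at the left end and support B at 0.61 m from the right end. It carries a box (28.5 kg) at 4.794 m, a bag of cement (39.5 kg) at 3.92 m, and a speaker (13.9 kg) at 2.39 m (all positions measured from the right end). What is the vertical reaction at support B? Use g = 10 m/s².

About support A:
Beam weight: 23.6 × 10 = 236 N down at 2.865 m → arm 2.865 m, τ = 236 × 2.865 = 676.1 N·m clockwise.
Box: 28.5 × 10 = 285 N down at 4.794 m → arm 0.936 m, τ = 285 × 0.936 = 266.8 N·m clockwise.
Bag of cement: 39.5 × 10 = 395 N down at 3.92 m → arm 1.81 m, τ = 395 × 1.81 = 715 N·m clockwise.
Speaker: 13.9 × 10 = 139 N down at 2.39 m → arm 3.34 m, τ = 139 × 3.34 = 464.3 N·m clockwise.
Net load moment about support A = 2122 N·m clockwise.
Reaction R at support B is upward at 0.61 m, arm 5.12 m → moment R × 5.12 counterclockwise.
Στ = 0 ⇒ R × 5.12 = 2122 ⇒ R = 414 N.

R_B ≈ 414 N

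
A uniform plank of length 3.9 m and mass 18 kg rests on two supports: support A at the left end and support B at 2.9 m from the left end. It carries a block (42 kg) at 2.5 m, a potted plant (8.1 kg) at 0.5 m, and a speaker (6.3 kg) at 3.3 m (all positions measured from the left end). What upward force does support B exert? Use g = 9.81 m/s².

Sum moments about support A (its reaction then has zero moment arm).
Beam weight: 18 × 9.81 = 176.6 N down at 1.95 m → arm 1.95 m, τ = 176.6 × 1.95 = 344.4 N·m clockwise.
Block: 42 × 9.81 = 412 N down at 2.5 m → arm 2.5 m, τ = 412 × 2.5 = 1030 N·m clockwise.
Potted plant: 8.1 × 9.81 = 79.46 N down at 0.5 m → arm 0.5 m, τ = 79.46 × 0.5 = 39.73 N·m clockwise.
Speaker: 6.3 × 9.81 = 61.8 N down at 3.3 m → arm 3.3 m, τ = 61.8 × 3.3 = 203.9 N·m clockwise.
Net load moment about support A = 1618 N·m clockwise.
Reaction R at support B is upward at 2.9 m, arm 2.9 m → moment R × 2.9 counterclockwise.
Balancing moments: R × 2.9 = 1618, giving R = 558 N.

R_B ≈ 558 N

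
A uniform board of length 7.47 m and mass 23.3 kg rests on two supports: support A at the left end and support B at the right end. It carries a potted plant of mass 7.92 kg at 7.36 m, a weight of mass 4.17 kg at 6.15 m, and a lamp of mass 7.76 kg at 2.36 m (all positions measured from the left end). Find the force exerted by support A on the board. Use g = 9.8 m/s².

Take moments about support B.
Beam weight: 23.3 × 9.8 = 228.3 N down at 3.735 m → arm 3.735 m, τ = 228.3 × 3.735 = 852.7 N·m counterclockwise.
Potted plant: 7.92 × 9.8 = 77.62 N down at 7.36 m → arm 0.11 m, τ = 77.62 × 0.11 = 8.538 N·m counterclockwise.
Weight: 4.17 × 9.8 = 40.87 N down at 6.15 m → arm 1.32 m, τ = 40.87 × 1.32 = 53.95 N·m counterclockwise.
Lamp: 7.76 × 9.8 = 76.05 N down at 2.36 m → arm 5.11 m, τ = 76.05 × 5.11 = 388.6 N·m counterclockwise.
Net load moment about support B = 1304 N·m counterclockwise.
Reaction R at support A is upward at 0 m, arm 7.47 m → moment R × 7.47 clockwise.
Στ = 0 ⇒ R × 7.47 = 1304 ⇒ R = 175 N.

R_A ≈ 175 N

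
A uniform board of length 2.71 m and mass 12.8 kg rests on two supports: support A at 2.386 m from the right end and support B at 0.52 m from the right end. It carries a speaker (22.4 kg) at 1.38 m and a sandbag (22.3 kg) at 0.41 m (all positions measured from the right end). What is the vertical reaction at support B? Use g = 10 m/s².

Sum moments about support A (its reaction then has zero moment arm).
Beam weight: 12.8 × 10 = 128 N down at 1.355 m → arm 1.031 m, τ = 128 × 1.031 = 132 N·m clockwise.
Speaker: 22.4 × 10 = 224 N down at 1.38 m → arm 1.006 m, τ = 224 × 1.006 = 225.3 N·m clockwise.
Sandbag: 22.3 × 10 = 223 N down at 0.41 m → arm 1.976 m, τ = 223 × 1.976 = 440.6 N·m clockwise.
Net load moment about support A = 797.9 N·m clockwise.
Reaction R at support B is upward at 0.52 m, arm 1.866 m → moment R × 1.866 counterclockwise.
Balancing moments: R × 1.866 = 797.9, giving R = 428 N.

R_B ≈ 428 N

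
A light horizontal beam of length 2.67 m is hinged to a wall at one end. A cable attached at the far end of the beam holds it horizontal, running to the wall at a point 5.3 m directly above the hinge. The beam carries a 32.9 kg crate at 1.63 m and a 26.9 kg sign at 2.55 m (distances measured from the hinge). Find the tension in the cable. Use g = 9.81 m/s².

Take moments about the hinge.
Crate: 32.9 × 9.81 = 322.7 N down at 1.63 m → arm 1.63 m, τ = 322.7 × 1.63 = 526 N·m clockwise.
Sign: 26.9 × 9.81 = 263.9 N down at 2.55 m → arm 2.55 m, τ = 263.9 × 2.55 = 672.9 N·m clockwise.
Total clockwise load moment = 1199 N·m.
The cable tension T acts at 2.67 m; only its component perpendicular to the beam, T sinθ, produces torque. sinθ = h/√(h²+d²) = 5.3/√(5.3²+2.67²) = 0.8931.
Στ = 0 ⇒ T × 2.67 × 0.8931 = 1199 ⇒ T = 1199 / 2.385 = 503 N.

T ≈ 503 N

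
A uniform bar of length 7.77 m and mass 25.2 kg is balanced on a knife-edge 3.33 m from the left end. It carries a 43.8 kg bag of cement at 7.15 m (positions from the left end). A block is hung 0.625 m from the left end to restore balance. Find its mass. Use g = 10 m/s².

m ≈ 67 kg

Sum moments about the knife-edge (at 3.33 m from the left end) (the support reaction has zero arm there).
Beam weight: 25.2 × 10 = 252 N down at 3.885 m → arm 0.555 m, τ = 252 × 0.555 = 139.9 N·m clockwise.
Bag of cement: 43.8 × 10 = 438 N down at 7.15 m → arm 3.82 m, τ = 438 × 3.82 = 1673 N·m clockwise.
Net moment of known loads = 1813 N·m clockwise.
An unknown mass m at 0.625 m has arm 2.705 m; its moment is m·g·2.705 counterclockwise.
Setting net torque to zero: m × 10 × 2.705 = 1813 → m = 1813 / (10 × 2.705) = 67 kg.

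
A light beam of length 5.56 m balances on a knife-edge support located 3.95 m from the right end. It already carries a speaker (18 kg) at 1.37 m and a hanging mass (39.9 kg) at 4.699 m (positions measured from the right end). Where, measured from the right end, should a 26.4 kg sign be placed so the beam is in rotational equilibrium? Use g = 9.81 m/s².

x ≈ 4.58 m from the right end

Choose the knife-edge support (at 3.95 m from the right end) as the axis so the support reaction has zero arm there.
Speaker: 18 × 9.81 = 176.6 N down at 1.37 m → arm 2.58 m, τ = 176.6 × 2.58 = 455.6 N·m clockwise.
Hanging mass: 39.9 × 9.81 = 391.4 N down at 4.699 m → arm 0.749 m, τ = 391.4 × 0.749 = 293.2 N·m counterclockwise.
Net moment of existing loads = 162.4 N·m clockwise.
The sign weighs 26.4 × 9.81 = 259 N and must supply an equal counterclockwise moment, so its lever arm about the knife-edge support is 162.4 / 259 = 0.627 m.
That puts it at 3.95 + 0.627 = 4.58 m from the right end.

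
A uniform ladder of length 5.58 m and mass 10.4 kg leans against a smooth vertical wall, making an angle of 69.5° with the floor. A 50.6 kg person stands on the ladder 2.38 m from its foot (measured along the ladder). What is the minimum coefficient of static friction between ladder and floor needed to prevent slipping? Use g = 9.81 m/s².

μ_min ≈ 0.164

About the foot of the ladder:
Ladder weight 10.4×9.81 = 102 N acts at 2.79 m along the ladder; its horizontal arm is 2.79·cos69.5° = 0.9771 m → τ = 99.66 N·m clockwise.
Person: 50.6×9.81 = 496.4 N at 2.38 m → arm 0.8335 m → τ = 413.7 N·m clockwise.
Wall normal N acts horizontally at the top; its moment arm is the height L sinθ = 5.58·sin69.5° = 5.227 m, counterclockwise.
Στ = 0 ⇒ N × 5.227 = 513.4 ⇒ N = 98.22 N.
ΣFx = 0 ⇒ f = N_wall = 98.22 N. ΣFy = 0 ⇒ N_floor = 598.4 N.
μ_min = f / N_floor = 98.22 / 598.4 = 0.164.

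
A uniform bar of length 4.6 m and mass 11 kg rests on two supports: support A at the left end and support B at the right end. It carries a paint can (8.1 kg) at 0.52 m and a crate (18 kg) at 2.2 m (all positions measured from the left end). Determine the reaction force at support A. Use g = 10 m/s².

Sum moments about support B (its reaction then has zero moment arm).
Beam weight: 11 × 10 = 110 N down at 2.3 m → arm 2.3 m, τ = 110 × 2.3 = 253 N·m counterclockwise.
Paint can: 8.1 × 10 = 81 N down at 0.52 m → arm 4.08 m, τ = 81 × 4.08 = 330.5 N·m counterclockwise.
Crate: 18 × 10 = 180 N down at 2.2 m → arm 2.4 m, τ = 180 × 2.4 = 432 N·m counterclockwise.
Net load moment about support B = 1016 N·m counterclockwise.
Reaction R at support A is upward at 0 m, arm 4.6 m → moment R × 4.6 clockwise.
Στ = 0 ⇒ R × 4.6 = 1016 ⇒ R = 221 N.

R_A ≈ 221 N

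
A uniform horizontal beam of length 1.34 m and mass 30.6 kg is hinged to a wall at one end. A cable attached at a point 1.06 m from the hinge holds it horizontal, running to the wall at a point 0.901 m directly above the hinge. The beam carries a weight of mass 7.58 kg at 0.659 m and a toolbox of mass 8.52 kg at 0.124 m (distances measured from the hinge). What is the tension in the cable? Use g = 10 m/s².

T ≈ 387 N

Sum moments about the hinge (the unknown hinge reaction has zero arm there).
Beam weight: 30.6 × 10 = 306 N down at 0.67 m → arm 0.67 m, τ = 306 × 0.67 = 205 N·m clockwise.
Weight: 7.58 × 10 = 75.8 N down at 0.659 m → arm 0.659 m, τ = 75.8 × 0.659 = 49.95 N·m clockwise.
Toolbox: 8.52 × 10 = 85.2 N down at 0.124 m → arm 0.124 m, τ = 85.2 × 0.124 = 10.56 N·m clockwise.
Total clockwise load moment = 265.5 N·m.
The cable tension T acts at 1.06 m; only its component perpendicular to the beam, T sinθ, produces torque. sinθ = h/√(h²+d²) = 0.901/√(0.901²+1.06²) = 0.6476.
Στ = 0 ⇒ T × 1.06 × 0.6476 = 265.5 ⇒ T = 265.5 / 0.6865 = 387 N.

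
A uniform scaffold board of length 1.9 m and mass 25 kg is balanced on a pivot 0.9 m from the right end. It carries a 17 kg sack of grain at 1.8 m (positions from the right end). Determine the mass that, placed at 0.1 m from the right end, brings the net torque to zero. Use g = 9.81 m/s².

Taking torques about the pivot (at 0.9 m from the right end):
Beam weight: 25 × 9.81 = 245.2 N down at 0.95 m → arm 0.05 m, τ = 245.2 × 0.05 = 12.26 N·m counterclockwise.
Sack of grain: 17 × 9.81 = 166.8 N down at 1.8 m → arm 0.9 m, τ = 166.8 × 0.9 = 150.1 N·m counterclockwise.
Net moment of known loads = 162.4 N·m counterclockwise.
An unknown mass m at 0.1 m has arm 0.8 m; its moment is m·g·0.8 clockwise.
Setting net torque to zero: m × 9.81 × 0.8 = 162.4 → m = 162.4 / (9.81 × 0.8) = 20.7 kg.

m ≈ 20.7 kg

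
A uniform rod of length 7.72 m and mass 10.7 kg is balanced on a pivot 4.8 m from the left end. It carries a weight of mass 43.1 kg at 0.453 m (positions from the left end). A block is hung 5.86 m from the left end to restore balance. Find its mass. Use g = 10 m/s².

m ≈ 186 kg

Sum moments about the pivot (at 4.8 m from the left end) (the support reaction has zero arm there).
Beam weight: 10.7 × 10 = 107 N down at 3.86 m → arm 0.94 m, τ = 107 × 0.94 = 100.6 N·m counterclockwise.
Weight: 43.1 × 10 = 431 N down at 0.453 m → arm 4.347 m, τ = 431 × 4.347 = 1874 N·m counterclockwise.
Net moment of known loads = 1975 N·m counterclockwise.
An unknown mass m at 5.86 m has arm 1.06 m; its moment is m·g·1.06 clockwise.
Balancing moments: m × 10 × 1.06 = 1975, giving m = 1975 / (10 × 1.06) = 186 kg.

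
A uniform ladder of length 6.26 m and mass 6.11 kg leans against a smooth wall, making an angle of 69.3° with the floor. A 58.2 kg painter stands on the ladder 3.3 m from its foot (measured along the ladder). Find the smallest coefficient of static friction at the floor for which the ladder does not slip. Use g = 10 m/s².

Choose the foot of the ladder as the axis so the floor normal and friction both act there and drop out.
Ladder weight 6.11×10 = 61.1 N acts at 3.13 m along the ladder; its horizontal arm is 3.13·cos69.3° = 1.106 m → τ = 67.58 N·m clockwise.
Painter: 58.2×10 = 582 N at 3.3 m → arm 1.166 m → τ = 678.6 N·m clockwise.
Wall normal N acts horizontally at the top; its moment arm is the height L sinθ = 6.26·sin69.3° = 5.856 m, counterclockwise.
Balancing moments: N × 5.856 = 746.2, giving N = 127.4 N.
ΣFx = 0 ⇒ f = N_wall = 127.4 N. ΣFy = 0 ⇒ N_floor = 643.1 N.
μ_min = f / N_floor = 127.4 / 643.1 = 0.198.

μ_min ≈ 0.198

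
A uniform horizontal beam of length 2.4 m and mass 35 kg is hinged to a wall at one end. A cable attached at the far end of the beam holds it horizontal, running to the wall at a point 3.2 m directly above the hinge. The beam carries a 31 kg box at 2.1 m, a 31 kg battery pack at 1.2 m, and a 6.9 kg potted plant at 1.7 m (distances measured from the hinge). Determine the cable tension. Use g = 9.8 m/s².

Choose the hinge as the axis so the unknown hinge reaction has zero arm there.
Beam weight: 35 × 9.8 = 343 N down at 1.2 m → arm 1.2 m, τ = 343 × 1.2 = 411.6 N·m clockwise.
Box: 31 × 9.8 = 303.8 N down at 2.1 m → arm 2.1 m, τ = 303.8 × 2.1 = 638 N·m clockwise.
Battery pack: 31 × 9.8 = 303.8 N down at 1.2 m → arm 1.2 m, τ = 303.8 × 1.2 = 364.6 N·m clockwise.
Potted plant: 6.9 × 9.8 = 67.62 N down at 1.7 m → arm 1.7 m, τ = 67.62 × 1.7 = 115 N·m clockwise.
Total clockwise load moment = 1529 N·m.
The cable tension T acts at 2.4 m; only its component perpendicular to the beam, T sinθ, produces torque. sinθ = h/√(h²+d²) = 3.2/√(3.2²+2.4²) = 0.8.
For rotational equilibrium, T × 2.4 × 0.8 = 1529, so T = 1529 / 1.92 = 796 N.

T ≈ 796 N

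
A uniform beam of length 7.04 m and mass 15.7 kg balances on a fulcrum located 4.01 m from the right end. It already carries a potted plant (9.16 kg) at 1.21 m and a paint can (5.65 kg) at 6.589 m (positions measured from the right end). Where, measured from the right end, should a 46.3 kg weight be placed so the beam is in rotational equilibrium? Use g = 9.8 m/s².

x ≈ 4.42 m from the right end

Choose the fulcrum (at 4.01 m from the right end) as the axis so the support reaction has zero arm there.
Beam weight: 15.7 × 9.8 = 153.9 N down at 3.52 m → arm 0.49 m, τ = 153.9 × 0.49 = 75.41 N·m clockwise.
Potted plant: 9.16 × 9.8 = 89.77 N down at 1.21 m → arm 2.8 m, τ = 89.77 × 2.8 = 251.4 N·m clockwise.
Paint can: 5.65 × 9.8 = 55.37 N down at 6.589 m → arm 2.579 m, τ = 55.37 × 2.579 = 142.8 N·m counterclockwise.
Net moment of existing loads = 184 N·m clockwise.
The weight weighs 46.3 × 9.8 = 453.7 N and must supply an equal counterclockwise moment, so its lever arm about the fulcrum is 184 / 453.7 = 0.406 m.
That puts it at 4.01 + 0.406 = 4.42 m from the right end.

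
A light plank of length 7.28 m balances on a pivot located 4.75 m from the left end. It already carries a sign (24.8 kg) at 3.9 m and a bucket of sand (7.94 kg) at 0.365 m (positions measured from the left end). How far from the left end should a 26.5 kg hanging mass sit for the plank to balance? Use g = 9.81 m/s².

x ≈ 6.86 m from the left end

Taking torques about the pivot (at 4.75 m from the left end):
Sign: 24.8 × 9.81 = 243.3 N down at 3.9 m → arm 0.85 m, τ = 243.3 × 0.85 = 206.8 N·m counterclockwise.
Bucket of sand: 7.94 × 9.81 = 77.89 N down at 0.365 m → arm 4.385 m, τ = 77.89 × 4.385 = 341.5 N·m counterclockwise.
Net moment of existing loads = 548.3 N·m counterclockwise.
The hanging mass weighs 26.5 × 9.81 = 260 N and must supply an equal clockwise moment, so its lever arm about the pivot is 548.3 / 260 = 2.11 m.
That puts it at 4.75 + 2.11 = 6.86 m from the left end.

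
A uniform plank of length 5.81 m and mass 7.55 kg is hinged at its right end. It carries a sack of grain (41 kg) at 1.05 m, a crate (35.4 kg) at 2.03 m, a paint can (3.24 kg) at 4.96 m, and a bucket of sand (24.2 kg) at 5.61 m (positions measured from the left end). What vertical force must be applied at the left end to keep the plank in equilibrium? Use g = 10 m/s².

Taking torques about the right end:
Beam weight: 7.55 × 10 = 75.5 N down at 2.905 m → arm 2.905 m, τ = 75.5 × 2.905 = 219.3 N·m counterclockwise.
Sack of grain: 41 × 10 = 410 N down at 1.05 m → arm 4.76 m, τ = 410 × 4.76 = 1952 N·m counterclockwise.
Crate: 35.4 × 10 = 354 N down at 2.03 m → arm 3.78 m, τ = 354 × 3.78 = 1338 N·m counterclockwise.
Paint can: 3.24 × 10 = 32.4 N down at 4.96 m → arm 0.85 m, τ = 32.4 × 0.85 = 27.54 N·m counterclockwise.
Bucket of sand: 24.2 × 10 = 242 N down at 5.61 m → arm 0.2 m, τ = 242 × 0.2 = 48.4 N·m counterclockwise.
Net moment of the loads = 3585 N·m counterclockwise.
The upward force F acts at the left end, arm 5.81 m, giving F × 5.81 clockwise.
For rotational equilibrium, F × 5.81 = 3585, so F = 3585 / 5.81 = 617 N.

F ≈ 617 N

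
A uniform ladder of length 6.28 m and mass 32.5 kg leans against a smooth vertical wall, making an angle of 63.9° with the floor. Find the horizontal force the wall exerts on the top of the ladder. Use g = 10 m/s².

About the foot of the ladder:
Ladder weight 32.5×10 = 325 N acts at 3.14 m along the ladder; its horizontal arm is 3.14·cos63.9° = 1.381 m → τ = 448.8 N·m clockwise.
Wall normal N acts horizontally at the top; its moment arm is the height L sinθ = 6.28·sin63.9° = 5.64 m, counterclockwise.
For rotational equilibrium, N × 5.64 = 448.8, so N = 79.6 N.

N_wall ≈ 79.6 N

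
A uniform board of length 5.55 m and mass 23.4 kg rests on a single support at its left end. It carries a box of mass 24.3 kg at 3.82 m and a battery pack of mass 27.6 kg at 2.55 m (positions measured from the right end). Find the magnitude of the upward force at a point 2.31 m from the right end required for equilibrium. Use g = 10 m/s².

About the left end:
Beam weight: 23.4 × 10 = 234 N down at 2.775 m → arm 2.775 m, τ = 234 × 2.775 = 649.4 N·m clockwise.
Box: 24.3 × 10 = 243 N down at 3.82 m → arm 1.73 m, τ = 243 × 1.73 = 420.4 N·m clockwise.
Battery pack: 27.6 × 10 = 276 N down at 2.55 m → arm 3 m, τ = 276 × 3 = 828 N·m clockwise.
Net moment of the loads = 1898 N·m clockwise.
The upward force F acts at a point 2.31 m from the right end, arm 3.24 m, giving F × 3.24 counterclockwise.
Setting net torque to zero: F × 3.24 = 1898 → F = 1898 / 3.24 = 586 N.

F ≈ 586 N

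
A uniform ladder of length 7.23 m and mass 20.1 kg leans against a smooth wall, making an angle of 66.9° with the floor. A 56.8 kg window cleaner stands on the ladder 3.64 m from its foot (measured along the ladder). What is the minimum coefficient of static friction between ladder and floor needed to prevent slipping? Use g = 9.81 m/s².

μ_min ≈ 0.214

Take moments about the foot of the ladder.
Ladder weight 20.1×9.81 = 197.2 N acts at 3.615 m along the ladder; its horizontal arm is 3.615·cos66.9° = 1.418 m → τ = 279.6 N·m clockwise.
Window cleaner: 56.8×9.81 = 557.2 N at 3.64 m → arm 1.428 m → τ = 795.7 N·m clockwise.
Wall normal N acts horizontally at the top; its moment arm is the height L sinθ = 7.23·sin66.9° = 6.65 m, counterclockwise.
Balancing moments: N × 6.65 = 1075, giving N = 161.7 N.
ΣFx = 0 ⇒ f = N_wall = 161.7 N. ΣFy = 0 ⇒ N_floor = 754.4 N.
μ_min = f / N_floor = 161.7 / 754.4 = 0.214.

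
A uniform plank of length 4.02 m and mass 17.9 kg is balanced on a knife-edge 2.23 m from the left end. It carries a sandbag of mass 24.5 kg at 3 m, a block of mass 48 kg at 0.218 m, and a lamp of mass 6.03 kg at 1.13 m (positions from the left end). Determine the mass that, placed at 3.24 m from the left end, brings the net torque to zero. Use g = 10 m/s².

m ≈ 87.4 kg

Take moments about the knife-edge (at 2.23 m from the left end).
Beam weight: 17.9 × 10 = 179 N down at 2.01 m → arm 0.22 m, τ = 179 × 0.22 = 39.38 N·m counterclockwise.
Sandbag: 24.5 × 10 = 245 N down at 3 m → arm 0.77 m, τ = 245 × 0.77 = 188.7 N·m clockwise.
Block: 48 × 10 = 480 N down at 0.218 m → arm 2.012 m, τ = 480 × 2.012 = 965.8 N·m counterclockwise.
Lamp: 6.03 × 10 = 60.3 N down at 1.13 m → arm 1.1 m, τ = 60.3 × 1.1 = 66.33 N·m counterclockwise.
Net moment of known loads = 882.8 N·m counterclockwise.
An unknown mass m at 3.24 m has arm 1.01 m; its moment is m·g·1.01 clockwise.
Setting net torque to zero: m × 10 × 1.01 = 882.8 → m = 882.8 / (10 × 1.01) = 87.4 kg.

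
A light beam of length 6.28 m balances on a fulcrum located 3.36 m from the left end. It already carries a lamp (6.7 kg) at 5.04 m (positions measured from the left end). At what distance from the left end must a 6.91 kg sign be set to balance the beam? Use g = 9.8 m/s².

x ≈ 1.73 m from the left end

Taking torques about the fulcrum (at 3.36 m from the left end):
Lamp: 6.7 × 9.8 = 65.66 N down at 5.04 m → arm 1.68 m, τ = 65.66 × 1.68 = 110.3 N·m clockwise.
Net moment of existing loads = 110.3 N·m clockwise.
The sign weighs 6.91 × 9.8 = 67.72 N and must supply an equal counterclockwise moment, so its lever arm about the fulcrum is 110.3 / 67.72 = 1.63 m.
That puts it at 3.36 − 1.63 = 1.73 m from the left end.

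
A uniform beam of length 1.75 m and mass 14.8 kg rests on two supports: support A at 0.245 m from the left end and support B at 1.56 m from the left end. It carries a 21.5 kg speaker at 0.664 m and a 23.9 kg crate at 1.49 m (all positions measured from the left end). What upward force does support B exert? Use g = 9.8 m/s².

Taking torques about support A:
Beam weight: 14.8 × 9.8 = 145 N down at 0.875 m → arm 0.63 m, τ = 145 × 0.63 = 91.35 N·m clockwise.
Speaker: 21.5 × 9.8 = 210.7 N down at 0.664 m → arm 0.419 m, τ = 210.7 × 0.419 = 88.28 N·m clockwise.
Crate: 23.9 × 9.8 = 234.2 N down at 1.49 m → arm 1.245 m, τ = 234.2 × 1.245 = 291.6 N·m clockwise.
Net load moment about support A = 471.2 N·m clockwise.
Reaction R at support B is upward at 1.56 m, arm 1.315 m → moment R × 1.315 counterclockwise.
For rotational equilibrium, R × 1.315 = 471.2, so R = 358 N.

R_B ≈ 358 N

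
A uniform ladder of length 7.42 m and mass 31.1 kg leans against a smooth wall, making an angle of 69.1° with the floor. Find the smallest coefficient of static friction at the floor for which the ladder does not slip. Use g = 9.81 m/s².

Choose the foot of the ladder as the axis so the floor normal and friction both act there and drop out.
Ladder weight 31.1×9.81 = 305.1 N acts at 3.71 m along the ladder; its horizontal arm is 3.71·cos69.1° = 1.323 m → τ = 403.6 N·m clockwise.
Wall normal N acts horizontally at the top; its moment arm is the height L sinθ = 7.42·sin69.1° = 6.932 m, counterclockwise.
Setting net torque to zero: N × 6.932 = 403.6 → N = 58.22 N.
ΣFx = 0 ⇒ f = N_wall = 58.22 N. ΣFy = 0 ⇒ N_floor = 305.1 N.
μ_min = f / N_floor = 58.22 / 305.1 = 0.191.

μ_min ≈ 0.191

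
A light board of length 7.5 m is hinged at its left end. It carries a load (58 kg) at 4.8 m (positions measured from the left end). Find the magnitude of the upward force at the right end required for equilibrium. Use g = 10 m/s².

Taking torques about the left end:
Load: 58 × 10 = 580 N down at 4.8 m → arm 4.8 m, τ = 580 × 4.8 = 2784 N·m clockwise.
Net moment of the loads = 2784 N·m clockwise.
The upward force F acts at the right end, arm 7.5 m, giving F × 7.5 counterclockwise.
Balancing moments: F × 7.5 = 2784, giving F = 2784 / 7.5 = 371 N.

F ≈ 371 N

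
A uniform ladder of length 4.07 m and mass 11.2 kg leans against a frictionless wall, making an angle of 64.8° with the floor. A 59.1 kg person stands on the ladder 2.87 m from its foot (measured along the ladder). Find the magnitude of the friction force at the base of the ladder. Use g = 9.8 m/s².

f ≈ 218 N

Sum moments about the foot of the ladder (the floor normal and friction both act there and drop out).
Ladder weight 11.2×9.8 = 109.8 N acts at 2.035 m along the ladder; its horizontal arm is 2.035·cos64.8° = 0.8665 m → τ = 95.14 N·m clockwise.
Person: 59.1×9.8 = 579.2 N at 2.87 m → arm 1.222 m → τ = 707.8 N·m clockwise.
Wall normal N acts horizontally at the top; its moment arm is the height L sinθ = 4.07·sin64.8° = 3.683 m, counterclockwise.
For rotational equilibrium, N × 3.683 = 802.9, so N = 218 N.
ΣFx = 0: friction at the foot balances the wall's push, so f = N_wall = 218 N.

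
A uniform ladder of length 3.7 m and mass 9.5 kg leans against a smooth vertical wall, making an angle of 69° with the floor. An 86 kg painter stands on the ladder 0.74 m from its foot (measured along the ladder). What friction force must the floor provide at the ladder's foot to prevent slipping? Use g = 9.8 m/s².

Choose the foot of the ladder as the axis so the floor normal and friction both act there and drop out.
Ladder weight 9.5×9.8 = 93.1 N acts at 1.85 m along the ladder; its horizontal arm is 1.85·cos69° = 0.663 m → τ = 61.73 N·m clockwise.
Painter: 86×9.8 = 842.8 N at 0.74 m → arm 0.2652 m → τ = 223.5 N·m clockwise.
Wall normal N acts horizontally at the top; its moment arm is the height L sinθ = 3.7·sin69° = 3.454 m, counterclockwise.
Balancing moments: N × 3.454 = 285.2, giving N = 82.6 N.
ΣFx = 0: friction at the foot balances the wall's push, so f = N_wall = 82.6 N.

f ≈ 82.6 N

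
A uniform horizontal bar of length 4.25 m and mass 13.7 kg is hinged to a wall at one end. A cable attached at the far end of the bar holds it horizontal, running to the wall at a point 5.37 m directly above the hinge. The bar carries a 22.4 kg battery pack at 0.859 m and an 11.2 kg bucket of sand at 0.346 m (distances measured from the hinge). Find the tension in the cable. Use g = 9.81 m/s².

T ≈ 154 N

Take moments about the hinge.
Beam weight: 13.7 × 9.81 = 134.4 N down at 2.125 m → arm 2.125 m, τ = 134.4 × 2.125 = 285.6 N·m clockwise.
Battery pack: 22.4 × 9.81 = 219.7 N down at 0.859 m → arm 0.859 m, τ = 219.7 × 0.859 = 188.7 N·m clockwise.
Bucket of sand: 11.2 × 9.81 = 109.9 N down at 0.346 m → arm 0.346 m, τ = 109.9 × 0.346 = 38.03 N·m clockwise.
Total clockwise load moment = 512.3 N·m.
The cable tension T acts at 4.25 m; only its component perpendicular to the bar, T sinθ, produces torque. sinθ = h/√(h²+d²) = 5.37/√(5.37²+4.25²) = 0.7841.
Balancing moments: T × 4.25 × 0.7841 = 512.3, giving T = 512.3 / 3.332 = 154 N.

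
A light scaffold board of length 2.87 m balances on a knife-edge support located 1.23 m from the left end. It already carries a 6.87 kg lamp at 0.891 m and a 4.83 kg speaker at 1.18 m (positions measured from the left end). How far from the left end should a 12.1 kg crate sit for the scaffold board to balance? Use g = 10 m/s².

About the knife-edge support (at 1.23 m from the left end):
Lamp: 6.87 × 10 = 68.7 N down at 0.891 m → arm 0.339 m, τ = 68.7 × 0.339 = 23.29 N·m counterclockwise.
Speaker: 4.83 × 10 = 48.3 N down at 1.18 m → arm 0.05 m, τ = 48.3 × 0.05 = 2.415 N·m counterclockwise.
Net moment of existing loads = 25.7 N·m counterclockwise.
The crate weighs 12.1 × 10 = 121 N and must supply an equal clockwise moment, so its lever arm about the knife-edge support is 25.7 / 121 = 0.212 m.
That puts it at 1.23 + 0.212 = 1.44 m from the left end.

x ≈ 1.44 m from the left end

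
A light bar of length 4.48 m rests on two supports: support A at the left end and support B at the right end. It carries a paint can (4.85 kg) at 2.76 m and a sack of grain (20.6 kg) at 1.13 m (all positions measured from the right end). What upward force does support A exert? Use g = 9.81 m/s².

Sum moments about support B (its reaction then has zero moment arm).
Paint can: 4.85 × 9.81 = 47.58 N down at 2.76 m → arm 2.76 m, τ = 47.58 × 2.76 = 131.3 N·m counterclockwise.
Sack of grain: 20.6 × 9.81 = 202.1 N down at 1.13 m → arm 1.13 m, τ = 202.1 × 1.13 = 228.4 N·m counterclockwise.
Net load moment about support B = 359.7 N·m counterclockwise.
Reaction R at support A is upward at 4.48 m, arm 4.48 m → moment R × 4.48 clockwise.
Balancing moments: R × 4.48 = 359.7, giving R = 80.3 N.

R_A ≈ 80.3 N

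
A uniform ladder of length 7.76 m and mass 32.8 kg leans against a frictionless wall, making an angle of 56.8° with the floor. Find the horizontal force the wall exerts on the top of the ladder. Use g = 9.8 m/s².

N_wall ≈ 105 N

Choose the foot of the ladder as the axis so the floor normal and friction both act there and drop out.
Ladder weight 32.8×9.8 = 321.4 N acts at 3.88 m along the ladder; its horizontal arm is 3.88·cos56.8° = 2.125 m → τ = 683 N·m clockwise.
Wall normal N acts horizontally at the top; its moment arm is the height L sinθ = 7.76·sin56.8° = 6.493 m, counterclockwise.
For rotational equilibrium, N × 6.493 = 683, so N = 105 N.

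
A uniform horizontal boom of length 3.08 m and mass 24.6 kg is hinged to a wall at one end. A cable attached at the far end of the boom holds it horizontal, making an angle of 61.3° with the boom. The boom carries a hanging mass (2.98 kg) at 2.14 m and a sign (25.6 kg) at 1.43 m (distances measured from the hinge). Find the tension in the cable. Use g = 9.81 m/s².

T ≈ 294 N

About the hinge:
Beam weight: 24.6 × 9.81 = 241.3 N down at 1.54 m → arm 1.54 m, τ = 241.3 × 1.54 = 371.6 N·m clockwise.
Hanging mass: 2.98 × 9.81 = 29.23 N down at 2.14 m → arm 2.14 m, τ = 29.23 × 2.14 = 62.55 N·m clockwise.
Sign: 25.6 × 9.81 = 251.1 N down at 1.43 m → arm 1.43 m, τ = 251.1 × 1.43 = 359.1 N·m clockwise.
Total clockwise load moment = 793.2 N·m.
The cable tension T acts at 3.08 m; only its component perpendicular to the boom, T sinθ, produces torque. sin 61.3° = 0.8771.
For rotational equilibrium, T × 3.08 × 0.8771 = 793.2, so T = 793.2 / 2.701 = 294 N.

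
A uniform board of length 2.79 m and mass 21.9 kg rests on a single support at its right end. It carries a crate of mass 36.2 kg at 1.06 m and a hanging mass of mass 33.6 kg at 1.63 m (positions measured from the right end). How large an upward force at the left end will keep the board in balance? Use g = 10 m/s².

F ≈ 443 N

Choose the right end as the axis so the unknown pivot reaction has zero arm there.
Beam weight: 21.9 × 10 = 219 N down at 1.395 m → arm 1.395 m, τ = 219 × 1.395 = 305.5 N·m counterclockwise.
Crate: 36.2 × 10 = 362 N down at 1.06 m → arm 1.06 m, τ = 362 × 1.06 = 383.7 N·m counterclockwise.
Hanging mass: 33.6 × 10 = 336 N down at 1.63 m → arm 1.63 m, τ = 336 × 1.63 = 547.7 N·m counterclockwise.
Net moment of the loads = 1237 N·m counterclockwise.
The upward force F acts at the left end, arm 2.79 m, giving F × 2.79 clockwise.
Setting net torque to zero: F × 2.79 = 1237 → F = 1237 / 2.79 = 443 N.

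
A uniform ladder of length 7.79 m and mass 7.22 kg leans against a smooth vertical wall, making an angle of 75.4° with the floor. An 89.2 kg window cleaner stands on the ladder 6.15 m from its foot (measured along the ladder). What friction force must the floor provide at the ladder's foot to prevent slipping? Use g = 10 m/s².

Sum moments about the foot of the ladder (the floor normal and friction both act there and drop out).
Ladder weight 7.22×10 = 72.2 N acts at 3.895 m along the ladder; its horizontal arm is 3.895·cos75.4° = 0.9818 m → τ = 70.89 N·m clockwise.
Window cleaner: 89.2×10 = 892 N at 6.15 m → arm 1.55 m → τ = 1383 N·m clockwise.
Wall normal N acts horizontally at the top; its moment arm is the height L sinθ = 7.79·sin75.4° = 7.538 m, counterclockwise.
Balancing moments: N × 7.538 = 1454, giving N = 193 N.
ΣFx = 0: friction at the foot balances the wall's push, so f = N_wall = 193 N.

f ≈ 193 N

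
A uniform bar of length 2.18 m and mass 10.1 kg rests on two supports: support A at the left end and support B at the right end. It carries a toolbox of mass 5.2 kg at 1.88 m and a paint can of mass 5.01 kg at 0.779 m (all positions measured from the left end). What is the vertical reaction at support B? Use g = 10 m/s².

R_B ≈ 113 N

Choose support A as the axis so its reaction then has zero moment arm.
Beam weight: 10.1 × 10 = 101 N down at 1.09 m → arm 1.09 m, τ = 101 × 1.09 = 110.1 N·m clockwise.
Toolbox: 5.2 × 10 = 52 N down at 1.88 m → arm 1.88 m, τ = 52 × 1.88 = 97.76 N·m clockwise.
Paint can: 5.01 × 10 = 50.1 N down at 0.779 m → arm 0.779 m, τ = 50.1 × 0.779 = 39.03 N·m clockwise.
Net load moment about support A = 246.9 N·m clockwise.
Reaction R at support B is upward at 2.18 m, arm 2.18 m → moment R × 2.18 counterclockwise.
Στ = 0 ⇒ R × 2.18 = 246.9 ⇒ R = 113 N.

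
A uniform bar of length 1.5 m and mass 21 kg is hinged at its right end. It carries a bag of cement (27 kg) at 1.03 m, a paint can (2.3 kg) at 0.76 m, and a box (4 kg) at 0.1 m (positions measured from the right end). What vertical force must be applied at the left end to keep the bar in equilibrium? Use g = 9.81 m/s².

About the right end:
Beam weight: 21 × 9.81 = 206 N down at 0.75 m → arm 0.75 m, τ = 206 × 0.75 = 154.5 N·m counterclockwise.
Bag of cement: 27 × 9.81 = 264.9 N down at 1.03 m → arm 1.03 m, τ = 264.9 × 1.03 = 272.8 N·m counterclockwise.
Paint can: 2.3 × 9.81 = 22.56 N down at 0.76 m → arm 0.76 m, τ = 22.56 × 0.76 = 17.15 N·m counterclockwise.
Box: 4 × 9.81 = 39.24 N down at 0.1 m → arm 0.1 m, τ = 39.24 × 0.1 = 3.924 N·m counterclockwise.
Net moment of the loads = 448.4 N·m counterclockwise.
The upward force F acts at the left end, arm 1.5 m, giving F × 1.5 clockwise.
Στ = 0 ⇒ F × 1.5 = 448.4 ⇒ F = 448.4 / 1.5 = 299 N.

F ≈ 299 N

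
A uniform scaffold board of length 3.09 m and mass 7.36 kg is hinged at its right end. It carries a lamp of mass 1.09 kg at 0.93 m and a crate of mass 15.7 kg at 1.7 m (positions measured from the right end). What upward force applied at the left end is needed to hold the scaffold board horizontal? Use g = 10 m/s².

F ≈ 126 N

Sum moments about the right end (the unknown pivot reaction has zero arm there).
Beam weight: 7.36 × 10 = 73.6 N down at 1.545 m → arm 1.545 m, τ = 73.6 × 1.545 = 113.7 N·m counterclockwise.
Lamp: 1.09 × 10 = 10.9 N down at 0.93 m → arm 0.93 m, τ = 10.9 × 0.93 = 10.14 N·m counterclockwise.
Crate: 15.7 × 10 = 157 N down at 1.7 m → arm 1.7 m, τ = 157 × 1.7 = 266.9 N·m counterclockwise.
Net moment of the loads = 390.7 N·m counterclockwise.
The upward force F acts at the left end, arm 3.09 m, giving F × 3.09 clockwise.
Setting net torque to zero: F × 3.09 = 390.7 → F = 390.7 / 3.09 = 126 N.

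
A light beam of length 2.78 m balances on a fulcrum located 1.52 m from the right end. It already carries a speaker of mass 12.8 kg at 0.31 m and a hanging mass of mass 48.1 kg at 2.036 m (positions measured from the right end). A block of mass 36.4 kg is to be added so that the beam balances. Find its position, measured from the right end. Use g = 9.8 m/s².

x ≈ 1.26 m from the right end

Taking torques about the fulcrum (at 1.52 m from the right end):
Speaker: 12.8 × 9.8 = 125.4 N down at 0.31 m → arm 1.21 m, τ = 125.4 × 1.21 = 151.7 N·m clockwise.
Hanging mass: 48.1 × 9.8 = 471.4 N down at 2.036 m → arm 0.516 m, τ = 471.4 × 0.516 = 243.2 N·m counterclockwise.
Net moment of existing loads = 91.5 N·m counterclockwise.
The block weighs 36.4 × 9.8 = 356.7 N and must supply an equal clockwise moment, so its lever arm about the fulcrum is 91.5 / 356.7 = 0.257 m.
That puts it at 1.52 − 0.257 = 1.26 m from the right end.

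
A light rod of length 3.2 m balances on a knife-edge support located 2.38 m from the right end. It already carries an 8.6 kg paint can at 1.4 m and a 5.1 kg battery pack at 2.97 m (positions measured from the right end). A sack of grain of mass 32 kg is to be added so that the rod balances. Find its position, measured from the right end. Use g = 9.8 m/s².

Taking torques about the knife-edge support (at 2.38 m from the right end):
Paint can: 8.6 × 9.8 = 84.28 N down at 1.4 m → arm 0.98 m, τ = 84.28 × 0.98 = 82.59 N·m clockwise.
Battery pack: 5.1 × 9.8 = 49.98 N down at 2.97 m → arm 0.59 m, τ = 49.98 × 0.59 = 29.49 N·m counterclockwise.
Net moment of existing loads = 53.1 N·m clockwise.
The sack of grain weighs 32 × 9.8 = 313.6 N and must supply an equal counterclockwise moment, so its lever arm about the knife-edge support is 53.1 / 313.6 = 0.169 m.
That puts it at 2.38 + 0.169 = 2.55 m from the right end.

x ≈ 2.55 m from the right end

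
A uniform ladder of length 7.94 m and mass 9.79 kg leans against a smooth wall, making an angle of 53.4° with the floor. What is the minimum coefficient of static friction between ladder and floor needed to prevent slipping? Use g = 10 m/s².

Choose the foot of the ladder as the axis so the floor normal and friction both act there and drop out.
Ladder weight 9.79×10 = 97.9 N acts at 3.97 m along the ladder; its horizontal arm is 3.97·cos53.4° = 2.367 m → τ = 231.7 N·m clockwise.
Wall normal N acts horizontally at the top; its moment arm is the height L sinθ = 7.94·sin53.4° = 6.374 m, counterclockwise.
Setting net torque to zero: N × 6.374 = 231.7 → N = 36.35 N.
ΣFx = 0 ⇒ f = N_wall = 36.35 N. ΣFy = 0 ⇒ N_floor = 97.9 N.
μ_min = f / N_floor = 36.35 / 97.9 = 0.371.

μ_min ≈ 0.371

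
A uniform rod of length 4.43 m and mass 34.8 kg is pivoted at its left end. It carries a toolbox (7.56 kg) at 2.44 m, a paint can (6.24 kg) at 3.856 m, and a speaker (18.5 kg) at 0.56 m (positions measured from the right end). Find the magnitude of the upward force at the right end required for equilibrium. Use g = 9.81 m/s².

F ≈ 370 N

About the left end:
Beam weight: 34.8 × 9.81 = 341.4 N down at 2.215 m → arm 2.215 m, τ = 341.4 × 2.215 = 756.2 N·m clockwise.
Toolbox: 7.56 × 9.81 = 74.16 N down at 2.44 m → arm 1.99 m, τ = 74.16 × 1.99 = 147.6 N·m clockwise.
Paint can: 6.24 × 9.81 = 61.21 N down at 3.856 m → arm 0.574 m, τ = 61.21 × 0.574 = 35.13 N·m clockwise.
Speaker: 18.5 × 9.81 = 181.5 N down at 0.56 m → arm 3.87 m, τ = 181.5 × 3.87 = 702.4 N·m clockwise.
Net moment of the loads = 1641 N·m clockwise.
The upward force F acts at the right end, arm 4.43 m, giving F × 4.43 counterclockwise.
For rotational equilibrium, F × 4.43 = 1641, so F = 1641 / 4.43 = 370 N.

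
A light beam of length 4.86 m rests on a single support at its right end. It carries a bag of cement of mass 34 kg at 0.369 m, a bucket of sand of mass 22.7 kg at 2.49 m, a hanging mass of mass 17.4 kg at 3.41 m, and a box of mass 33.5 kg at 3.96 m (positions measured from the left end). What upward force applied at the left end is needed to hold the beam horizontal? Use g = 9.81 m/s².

Take moments about the right end.
Bag of cement: 34 × 9.81 = 333.5 N down at 0.369 m → arm 4.491 m, τ = 333.5 × 4.491 = 1498 N·m counterclockwise.
Bucket of sand: 22.7 × 9.81 = 222.7 N down at 2.49 m → arm 2.37 m, τ = 222.7 × 2.37 = 527.8 N·m counterclockwise.
Hanging mass: 17.4 × 9.81 = 170.7 N down at 3.41 m → arm 1.45 m, τ = 170.7 × 1.45 = 247.5 N·m counterclockwise.
Box: 33.5 × 9.81 = 328.6 N down at 3.96 m → arm 0.9 m, τ = 328.6 × 0.9 = 295.7 N·m counterclockwise.
Net moment of the loads = 2569 N·m counterclockwise.
The upward force F acts at the left end, arm 4.86 m, giving F × 4.86 clockwise.
Balancing moments: F × 4.86 = 2569, giving F = 2569 / 4.86 = 529 N.

F ≈ 529 N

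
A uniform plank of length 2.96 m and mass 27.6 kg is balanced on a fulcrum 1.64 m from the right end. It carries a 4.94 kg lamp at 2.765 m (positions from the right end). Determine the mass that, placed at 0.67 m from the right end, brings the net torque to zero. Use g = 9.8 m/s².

m ≈ 1.18 kg

About the fulcrum (at 1.64 m from the right end):
Beam weight: 27.6 × 9.8 = 270.5 N down at 1.48 m → arm 0.16 m, τ = 270.5 × 0.16 = 43.28 N·m clockwise.
Lamp: 4.94 × 9.8 = 48.41 N down at 2.765 m → arm 1.125 m, τ = 48.41 × 1.125 = 54.46 N·m counterclockwise.
Net moment of known loads = 11.18 N·m counterclockwise.
An unknown mass m at 0.67 m has arm 0.97 m; its moment is m·g·0.97 clockwise.
For rotational equilibrium, m × 9.8 × 0.97 = 11.18, so m = 11.18 / (9.8 × 0.97) = 1.18 kg.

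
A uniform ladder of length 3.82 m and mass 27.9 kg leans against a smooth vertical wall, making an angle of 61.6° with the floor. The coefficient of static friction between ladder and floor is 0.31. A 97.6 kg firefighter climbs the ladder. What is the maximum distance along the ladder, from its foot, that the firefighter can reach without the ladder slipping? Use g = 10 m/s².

d ≈ 2.27 m

Choose the foot of the ladder as the axis so the floor normal and friction both act there and drop out.
Ladder weight 27.9×10 = 279 N acts at 1.91 m along the ladder; its horizontal arm is 1.91·cos61.6° = 0.9084 m → τ = 253.4 N·m clockwise.
Firefighter weight 97.6×10 = 976 N at distance d → arm d·cos61.6° → τ = 976·d·0.4756 clockwise.
Wall normal N at the top has arm L sinθ = 3.36 m counterclockwise, so Στ = 0 gives N·3.36 = 253.4 + 464.2·d.
ΣFy = 0 ⇒ N_floor = 1255 N, so the maximum friction is μ_s·N_floor = 0.31×1255 = 389.1 N. ΣFx = 0 ⇒ N_wall = f, so at the slipping point N = 389.1 N.
Substituting: 389.1×3.36 = 253.4 + 464.2·d ⇒ d = (1307 − 253.4) / 464.2 = 2.27 m.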